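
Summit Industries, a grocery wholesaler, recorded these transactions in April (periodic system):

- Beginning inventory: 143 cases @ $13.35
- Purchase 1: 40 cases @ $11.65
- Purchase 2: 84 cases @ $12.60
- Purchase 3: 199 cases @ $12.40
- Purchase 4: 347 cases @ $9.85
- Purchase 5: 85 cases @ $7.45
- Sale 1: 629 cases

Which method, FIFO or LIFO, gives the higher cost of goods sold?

FIFO

FIFO COGS: 143 @ $13.35 + 40 @ $11.65 + 84 @ $12.60 + 199 @ $12.40 + 163 @ $9.85 = $7,506.60
LIFO COGS: 85 @ $7.45 + 347 @ $9.85 + 197 @ $12.40 = $6,494.00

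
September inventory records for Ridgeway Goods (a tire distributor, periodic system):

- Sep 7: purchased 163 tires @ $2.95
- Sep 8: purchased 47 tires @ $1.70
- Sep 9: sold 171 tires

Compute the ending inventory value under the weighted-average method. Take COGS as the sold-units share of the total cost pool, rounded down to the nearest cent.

Ending inventory = $104.14

Sep 9, sell 171: 171/210 × $560.75 → $456.61
Ending inventory (cost pool remaining) = $104.14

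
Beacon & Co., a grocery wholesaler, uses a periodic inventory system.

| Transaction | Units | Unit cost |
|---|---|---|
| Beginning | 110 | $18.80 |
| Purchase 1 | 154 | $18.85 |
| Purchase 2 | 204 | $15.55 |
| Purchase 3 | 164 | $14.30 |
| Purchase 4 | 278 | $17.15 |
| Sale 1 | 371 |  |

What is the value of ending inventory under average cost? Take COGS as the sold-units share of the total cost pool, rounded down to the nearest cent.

Ending inventory = $9,036.25

Sale 1, sell 371: 371/910 × $15,256.00 → $6,219.75
Ending inventory (cost pool remaining) = $9,036.25
Check: goods available $15,256.00 = COGS $6,219.75 + ending $9,036.25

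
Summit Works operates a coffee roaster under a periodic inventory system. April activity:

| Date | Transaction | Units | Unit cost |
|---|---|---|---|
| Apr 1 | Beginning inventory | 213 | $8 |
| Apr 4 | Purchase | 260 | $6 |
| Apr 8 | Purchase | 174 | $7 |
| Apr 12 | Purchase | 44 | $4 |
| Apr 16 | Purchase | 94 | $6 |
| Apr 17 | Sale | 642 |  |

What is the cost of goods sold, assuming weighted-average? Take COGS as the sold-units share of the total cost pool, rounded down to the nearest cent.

Apr 17, sell 642: 642/785 × $5,222.00 → $4,270.73
Ending inventory (cost pool remaining) = $951.27

COGS = $4,270.73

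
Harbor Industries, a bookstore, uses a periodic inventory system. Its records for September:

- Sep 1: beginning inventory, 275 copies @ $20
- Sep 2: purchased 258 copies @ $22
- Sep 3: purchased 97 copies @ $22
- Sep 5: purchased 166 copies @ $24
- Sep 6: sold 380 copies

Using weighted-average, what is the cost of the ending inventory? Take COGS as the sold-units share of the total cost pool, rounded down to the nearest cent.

Sep 6, sell 380: 380/796 × $17,294.00 → $8,255.92
Ending inventory (cost pool remaining) = $9,038.08
Check: goods available $17,294.00 = COGS $8,255.92 + ending $9,038.08

Ending inventory = $9,038.08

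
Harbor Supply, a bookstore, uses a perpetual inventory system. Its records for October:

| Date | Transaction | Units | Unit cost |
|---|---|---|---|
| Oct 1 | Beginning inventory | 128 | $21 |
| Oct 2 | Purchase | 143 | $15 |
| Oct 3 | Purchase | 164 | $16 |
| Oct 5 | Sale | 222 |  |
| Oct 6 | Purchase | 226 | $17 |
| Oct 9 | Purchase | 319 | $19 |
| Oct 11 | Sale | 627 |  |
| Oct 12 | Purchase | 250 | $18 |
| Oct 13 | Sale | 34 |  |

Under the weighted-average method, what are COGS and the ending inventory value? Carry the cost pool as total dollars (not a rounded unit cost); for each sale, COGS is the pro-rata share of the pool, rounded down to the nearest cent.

After Oct 1: 128 on hand, pool $2,688.00 (≈ $21.0000 each)
After Oct 2: 271 on hand, pool $4,833.00 (≈ $17.8339 each)
After Oct 3: 435 on hand, pool $7,457.00 (≈ $17.1425 each)
Oct 5, sell 222: 222/435 × $7,457.00 → $3,805.64
After Oct 6: 439 on hand, pool $7,493.36 (≈ $17.0692 each)
After Oct 9: 758 on hand, pool $13,554.36 (≈ $17.8817 each)
Oct 11, sell 627: 627/758 × $13,554.36 → $11,211.85
After Oct 12: 381 on hand, pool $6,842.51 (≈ $17.9593 each)
Oct 13, sell 34: 34/381 × $6,842.51 → $610.61
Total COGS = $3,805.64 + $11,211.85 + $610.61 = $15,628.10
Ending inventory (cost pool remaining) = $6,231.90
Check: goods available $21,860.00 = COGS $15,628.10 + ending $6,231.90

COGS = $15,628.10; ending inventory = $6,231.90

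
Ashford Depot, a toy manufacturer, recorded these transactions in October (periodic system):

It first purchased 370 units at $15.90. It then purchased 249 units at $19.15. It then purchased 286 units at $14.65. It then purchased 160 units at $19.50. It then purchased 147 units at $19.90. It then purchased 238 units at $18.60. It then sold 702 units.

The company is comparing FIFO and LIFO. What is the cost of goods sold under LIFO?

COGS = $12,772.15

FIFO COGS: 370 @ $15.90 + 249 @ $19.15 + 83 @ $14.65 = $11,867.30
LIFO COGS: 238 @ $18.60 + 147 @ $19.90 + 160 @ $19.50 + 157 @ $14.65 = $12,772.15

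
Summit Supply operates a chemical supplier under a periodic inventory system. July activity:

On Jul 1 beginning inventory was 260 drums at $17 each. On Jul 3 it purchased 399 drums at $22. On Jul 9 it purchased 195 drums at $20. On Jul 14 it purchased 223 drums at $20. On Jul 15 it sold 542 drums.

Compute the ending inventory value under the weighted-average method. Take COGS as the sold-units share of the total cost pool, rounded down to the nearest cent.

Jul 15, sell 542: 542/1077 × $21,558.00 → $10,849.05
Ending inventory (cost pool remaining) = $10,708.95
Check: goods available $21,558.00 = COGS $10,849.05 + ending $10,708.95

Ending inventory = $10,708.95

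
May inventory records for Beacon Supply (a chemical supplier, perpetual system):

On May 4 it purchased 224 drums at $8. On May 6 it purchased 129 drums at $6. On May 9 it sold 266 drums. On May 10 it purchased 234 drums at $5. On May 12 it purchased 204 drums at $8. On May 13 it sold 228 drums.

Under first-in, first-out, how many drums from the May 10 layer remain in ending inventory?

93

May 9, 266 sold [FIFO — oldest first]: 224 @ $8 + 42 @ $6 = $2,044
May 13, 228 sold [FIFO — oldest first]: 87 @ $6 + 141 @ $5 = $1,227
Total COGS = $2,044 + $1,227 = $3,271
Ending inventory: 93 @ $5 + 204 @ $8 = $2,097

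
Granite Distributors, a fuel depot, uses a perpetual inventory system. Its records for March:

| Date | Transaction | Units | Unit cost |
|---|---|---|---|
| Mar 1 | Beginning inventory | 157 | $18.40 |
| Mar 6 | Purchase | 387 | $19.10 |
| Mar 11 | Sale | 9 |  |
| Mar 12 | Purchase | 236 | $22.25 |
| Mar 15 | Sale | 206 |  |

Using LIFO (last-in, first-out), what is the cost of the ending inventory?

Ending inventory = $10,776.10

Mar 11, 9 sold [LIFO — newest first]: 9 @ $19.10 = $171.90
Mar 15, 206 sold [LIFO — newest first]: 206 @ $22.25 = $4,583.50
Total COGS = $171.90 + $4,583.50 = $4,755.40
Ending inventory: 157 @ $18.40 + 378 @ $19.10 + 30 @ $22.25 = $10,776.10
Check: goods available $15,531.50 = COGS $4,755.40 + ending $10,776.10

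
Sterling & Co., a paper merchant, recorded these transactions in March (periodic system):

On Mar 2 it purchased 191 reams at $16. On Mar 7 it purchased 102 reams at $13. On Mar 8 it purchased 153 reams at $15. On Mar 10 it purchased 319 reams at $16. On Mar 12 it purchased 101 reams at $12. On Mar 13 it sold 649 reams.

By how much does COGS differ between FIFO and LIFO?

FIFO COGS: 191 @ $16 + 102 @ $13 + 153 @ $15 + 203 @ $16 = $9,925
LIFO COGS: 101 @ $12 + 319 @ $16 + 153 @ $15 + 76 @ $13 = $9,599
Difference = |$9,925 − $9,599| = $326

$326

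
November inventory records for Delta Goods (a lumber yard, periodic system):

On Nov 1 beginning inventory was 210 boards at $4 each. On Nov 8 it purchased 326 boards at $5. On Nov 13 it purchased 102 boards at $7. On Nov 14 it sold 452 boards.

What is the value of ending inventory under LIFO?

Nov 14, 452 sold [LIFO — newest first]: 102 @ $7 + 326 @ $5 + 24 @ $4 = $2,440
Ending inventory: 186 @ $4 = $744
Check: goods available $3,184 = COGS $2,440 + ending $744

Ending inventory = $744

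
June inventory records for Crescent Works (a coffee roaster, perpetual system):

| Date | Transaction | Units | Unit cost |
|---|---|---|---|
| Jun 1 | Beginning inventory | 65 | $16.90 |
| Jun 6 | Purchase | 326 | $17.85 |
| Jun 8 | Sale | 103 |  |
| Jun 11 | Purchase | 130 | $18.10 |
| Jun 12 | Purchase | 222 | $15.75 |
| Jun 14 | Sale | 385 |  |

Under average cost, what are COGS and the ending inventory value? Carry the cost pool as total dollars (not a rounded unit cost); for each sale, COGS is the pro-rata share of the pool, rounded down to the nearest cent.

COGS = $8,406.27; ending inventory = $4,360.83

After Jun 1: 65 on hand, pool $1,098.50 (≈ $16.9000 each)
After Jun 6: 391 on hand, pool $6,917.60 (≈ $17.6921 each)
Jun 8, sell 103: 103/391 × $6,917.60 → $1,822.28
After Jun 11: 418 on hand, pool $7,448.32 (≈ $17.8189 each)
After Jun 12: 640 on hand, pool $10,944.82 (≈ $17.1013 each)
Jun 14, sell 385: 385/640 × $10,944.82 → $6,583.99
Total COGS = $1,822.28 + $6,583.99 = $8,406.27
Ending inventory (cost pool remaining) = $4,360.83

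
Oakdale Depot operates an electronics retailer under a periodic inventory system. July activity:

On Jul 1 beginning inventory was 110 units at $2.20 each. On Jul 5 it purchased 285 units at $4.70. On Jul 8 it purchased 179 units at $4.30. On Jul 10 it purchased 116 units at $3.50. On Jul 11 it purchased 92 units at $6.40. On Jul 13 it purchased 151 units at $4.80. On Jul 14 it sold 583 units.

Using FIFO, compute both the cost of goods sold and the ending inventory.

COGS = $2,382.70; ending inventory = $1,688.10

Jul 14, 583 sold [FIFO — oldest first]: 110 @ $2.20 + 285 @ $4.70 + 179 @ $4.30 + 9 @ $3.50 = $2,382.70
Ending inventory: 107 @ $3.50 + 92 @ $6.40 + 151 @ $4.80 = $1,688.10
Check: goods available $4,070.80 = COGS $2,382.70 + ending $1,688.10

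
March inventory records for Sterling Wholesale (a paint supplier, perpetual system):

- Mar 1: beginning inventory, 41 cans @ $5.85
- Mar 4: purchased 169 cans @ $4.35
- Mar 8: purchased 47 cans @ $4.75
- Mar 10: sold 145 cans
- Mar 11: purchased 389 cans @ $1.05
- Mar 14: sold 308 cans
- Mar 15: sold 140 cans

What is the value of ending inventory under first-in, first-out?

Mar 10, 145 sold [FIFO — oldest first]: 41 @ $5.85 + 104 @ $4.35 = $692.25
Mar 14, 308 sold [FIFO — oldest first]: 65 @ $4.35 + 47 @ $4.75 + 196 @ $1.05 = $711.80
Mar 15, 140 sold [FIFO — oldest first]: 140 @ $1.05 = $147.00
Total COGS = $692.25 + $711.80 + $147.00 = $1,551.05
Ending inventory: 53 @ $1.05 = $55.65

Ending inventory = $55.65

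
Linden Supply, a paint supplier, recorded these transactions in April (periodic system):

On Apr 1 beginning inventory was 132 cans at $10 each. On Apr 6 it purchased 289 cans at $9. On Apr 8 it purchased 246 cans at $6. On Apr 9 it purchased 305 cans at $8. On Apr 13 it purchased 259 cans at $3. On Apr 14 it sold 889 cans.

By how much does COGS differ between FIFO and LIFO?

FIFO COGS: 132 @ $10 + 289 @ $9 + 246 @ $6 + 222 @ $8 = $7,173
LIFO COGS: 259 @ $3 + 305 @ $8 + 246 @ $6 + 79 @ $9 = $5,404
Difference = |$7,173 − $5,404| = $1,769

$1,769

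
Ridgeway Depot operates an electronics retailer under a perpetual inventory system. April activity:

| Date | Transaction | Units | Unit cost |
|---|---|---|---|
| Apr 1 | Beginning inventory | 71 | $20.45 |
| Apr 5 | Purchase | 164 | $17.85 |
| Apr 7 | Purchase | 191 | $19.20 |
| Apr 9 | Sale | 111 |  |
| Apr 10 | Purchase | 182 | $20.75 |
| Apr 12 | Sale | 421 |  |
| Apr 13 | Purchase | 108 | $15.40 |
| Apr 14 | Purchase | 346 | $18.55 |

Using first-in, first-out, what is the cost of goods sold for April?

Apr 9, 111 sold [FIFO — oldest first]: 71 @ $20.45 + 40 @ $17.85 = $2,165.95
Apr 12, 421 sold [FIFO — oldest first]: 124 @ $17.85 + 191 @ $19.20 + 106 @ $20.75 = $8,080.10
Total COGS = $2,165.95 + $8,080.10 = $10,246.05
Ending inventory: 76 @ $20.75 + 108 @ $15.40 + 346 @ $18.55 = $9,658.50

COGS = $10,246.05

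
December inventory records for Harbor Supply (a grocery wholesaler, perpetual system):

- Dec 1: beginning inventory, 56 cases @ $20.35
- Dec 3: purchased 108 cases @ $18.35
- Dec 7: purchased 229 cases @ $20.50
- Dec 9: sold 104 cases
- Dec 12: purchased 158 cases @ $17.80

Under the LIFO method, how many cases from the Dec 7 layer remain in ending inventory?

125

Dec 9, 104 sold [LIFO — newest first]: 104 @ $20.50 = $2,132.00
Ending inventory: 56 @ $20.35 + 108 @ $18.35 + 125 @ $20.50 + 158 @ $17.80 = $8,496.30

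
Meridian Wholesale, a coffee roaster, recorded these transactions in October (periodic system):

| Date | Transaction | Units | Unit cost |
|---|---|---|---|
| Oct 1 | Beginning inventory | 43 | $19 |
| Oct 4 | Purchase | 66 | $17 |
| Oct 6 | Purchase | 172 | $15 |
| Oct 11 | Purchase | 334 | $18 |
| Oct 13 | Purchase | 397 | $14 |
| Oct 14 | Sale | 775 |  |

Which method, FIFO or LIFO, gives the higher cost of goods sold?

FIFO COGS: 43 @ $19 + 66 @ $17 + 172 @ $15 + 334 @ $18 + 160 @ $14 = $12,771
LIFO COGS: 397 @ $14 + 334 @ $18 + 44 @ $15 = $12,230

FIFO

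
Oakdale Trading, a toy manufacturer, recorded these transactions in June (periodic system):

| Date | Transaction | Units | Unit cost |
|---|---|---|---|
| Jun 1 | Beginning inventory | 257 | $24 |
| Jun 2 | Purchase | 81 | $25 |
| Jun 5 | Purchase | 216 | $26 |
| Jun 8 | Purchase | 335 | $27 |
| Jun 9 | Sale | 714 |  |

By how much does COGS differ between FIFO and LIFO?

FIFO COGS: 257 @ $24 + 81 @ $25 + 216 @ $26 + 160 @ $27 = $18,129
LIFO COGS: 335 @ $27 + 216 @ $26 + 81 @ $25 + 82 @ $24 = $18,654
Difference = |$18,129 − $18,654| = $525

$525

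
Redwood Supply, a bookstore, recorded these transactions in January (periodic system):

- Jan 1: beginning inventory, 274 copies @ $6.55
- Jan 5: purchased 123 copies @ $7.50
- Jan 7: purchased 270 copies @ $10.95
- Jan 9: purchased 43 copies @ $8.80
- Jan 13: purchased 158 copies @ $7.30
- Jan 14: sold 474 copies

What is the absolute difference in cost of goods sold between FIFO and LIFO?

$950.45

FIFO COGS: 274 @ $6.55 + 123 @ $7.50 + 77 @ $10.95 = $3,560.35
LIFO COGS: 158 @ $7.30 + 43 @ $8.80 + 270 @ $10.95 + 3 @ $7.50 = $4,510.80
Difference = |$3,560.35 − $4,510.80| = $950.45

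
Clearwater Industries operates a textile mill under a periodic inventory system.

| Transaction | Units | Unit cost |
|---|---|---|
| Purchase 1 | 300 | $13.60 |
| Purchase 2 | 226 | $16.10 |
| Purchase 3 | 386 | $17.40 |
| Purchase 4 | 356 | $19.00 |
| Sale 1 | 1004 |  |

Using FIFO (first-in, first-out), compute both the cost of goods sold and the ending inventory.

Sale 1 (1004) [FIFO — oldest first]: 300 @ $13.60 + 226 @ $16.10 + 386 @ $17.40 + 92 @ $19.00 = $16,183.00
Ending inventory: 264 @ $19.00 = $5,016.00

COGS = $16,183.00; ending inventory = $5,016.00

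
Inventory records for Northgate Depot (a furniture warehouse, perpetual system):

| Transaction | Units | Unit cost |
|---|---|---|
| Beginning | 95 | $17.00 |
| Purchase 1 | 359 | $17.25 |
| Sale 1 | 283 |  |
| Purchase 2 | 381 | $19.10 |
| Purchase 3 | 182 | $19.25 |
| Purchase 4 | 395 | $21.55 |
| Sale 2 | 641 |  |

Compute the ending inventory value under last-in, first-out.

Ending inventory = $8,980.70

Sale 1 (283) [LIFO — newest first]: 283 @ $17.25 = $4,881.75
Sale 2 (641) [LIFO — newest first]: 395 @ $21.55 + 182 @ $19.25 + 64 @ $19.10 = $13,238.15
Total COGS = $4,881.75 + $13,238.15 = $18,119.90
Ending inventory: 95 @ $17.00 + 76 @ $17.25 + 317 @ $19.10 = $8,980.70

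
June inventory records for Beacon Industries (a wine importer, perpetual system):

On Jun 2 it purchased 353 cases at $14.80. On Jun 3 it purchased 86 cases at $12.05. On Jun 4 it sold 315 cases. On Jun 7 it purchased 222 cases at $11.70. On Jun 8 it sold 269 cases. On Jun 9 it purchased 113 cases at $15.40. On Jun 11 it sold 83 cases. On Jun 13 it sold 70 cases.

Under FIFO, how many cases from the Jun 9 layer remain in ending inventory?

Jun 4, 315 sold [FIFO — oldest first]: 315 @ $14.80 = $4,662.00
Jun 8, 269 sold [FIFO — oldest first]: 38 @ $14.80 + 86 @ $12.05 + 145 @ $11.70 = $3,295.20
Jun 11, 83 sold [FIFO — oldest first]: 77 @ $11.70 + 6 @ $15.40 = $993.30
Jun 13, 70 sold [FIFO — oldest first]: 70 @ $15.40 = $1,078.00
Total COGS = $4,662.00 + $3,295.20 + $993.30 + $1,078.00 = $10,028.50
Ending inventory: 37 @ $15.40 = $569.80

37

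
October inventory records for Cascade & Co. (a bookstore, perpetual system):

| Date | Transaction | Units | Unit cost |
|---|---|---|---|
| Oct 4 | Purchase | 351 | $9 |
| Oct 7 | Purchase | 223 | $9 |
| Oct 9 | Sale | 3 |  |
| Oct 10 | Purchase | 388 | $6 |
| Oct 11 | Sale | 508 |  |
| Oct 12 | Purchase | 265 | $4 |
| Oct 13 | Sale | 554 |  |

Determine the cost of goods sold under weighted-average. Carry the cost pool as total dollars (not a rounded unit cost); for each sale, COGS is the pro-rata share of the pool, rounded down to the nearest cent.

After Oct 4: 351 on hand, pool $3,159.00 (≈ $9.0000 each)
After Oct 7: 574 on hand, pool $5,166.00 (≈ $9.0000 each)
Oct 9, sell 3: 3/574 × $5,166.00 → $27.00
After Oct 10: 959 on hand, pool $7,467.00 (≈ $7.7862 each)
Oct 11, sell 508: 508/959 × $7,467.00 → $3,955.40
After Oct 12: 716 on hand, pool $4,571.60 (≈ $6.3849 each)
Oct 13, sell 554: 554/716 × $4,571.60 → $3,537.24
Total COGS = $27.00 + $3,955.40 + $3,537.24 = $7,519.64
Ending inventory (cost pool remaining) = $1,034.36
Check: goods available $8,554.00 = COGS $7,519.64 + ending $1,034.36

COGS = $7,519.64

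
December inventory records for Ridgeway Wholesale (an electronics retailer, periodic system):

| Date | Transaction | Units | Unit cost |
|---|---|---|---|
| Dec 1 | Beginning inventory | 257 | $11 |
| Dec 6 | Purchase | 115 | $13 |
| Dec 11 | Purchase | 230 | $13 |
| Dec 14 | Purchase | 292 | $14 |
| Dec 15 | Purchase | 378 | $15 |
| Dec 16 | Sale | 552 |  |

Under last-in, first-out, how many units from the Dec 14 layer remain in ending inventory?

118

Dec 16, 552 sold [LIFO — newest first]: 378 @ $15 + 174 @ $14 = $8,106
Ending inventory: 257 @ $11 + 115 @ $13 + 230 @ $13 + 118 @ $14 = $8,964
Check: goods available $17,070 = COGS $8,106 + ending $8,964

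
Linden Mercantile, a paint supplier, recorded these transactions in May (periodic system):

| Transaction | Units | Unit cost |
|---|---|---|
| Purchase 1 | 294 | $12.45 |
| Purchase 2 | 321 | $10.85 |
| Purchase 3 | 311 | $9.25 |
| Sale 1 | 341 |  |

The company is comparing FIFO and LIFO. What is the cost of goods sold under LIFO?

FIFO COGS: 294 @ $12.45 + 47 @ $10.85 = $4,170.25
LIFO COGS: 311 @ $9.25 + 30 @ $10.85 = $3,202.25

COGS = $3,202.25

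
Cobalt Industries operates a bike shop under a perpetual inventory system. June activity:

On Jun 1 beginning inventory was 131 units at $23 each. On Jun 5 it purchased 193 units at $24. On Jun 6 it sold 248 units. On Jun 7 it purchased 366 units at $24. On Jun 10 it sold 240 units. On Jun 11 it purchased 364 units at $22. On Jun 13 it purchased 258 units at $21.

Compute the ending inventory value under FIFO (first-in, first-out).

Jun 6, 248 sold [FIFO — oldest first]: 131 @ $23 + 117 @ $24 = $5,821
Jun 10, 240 sold [FIFO — oldest first]: 76 @ $24 + 164 @ $24 = $5,760
Total COGS = $5,821 + $5,760 = $11,581
Ending inventory: 202 @ $24 + 364 @ $22 + 258 @ $21 = $18,274

Ending inventory = $18,274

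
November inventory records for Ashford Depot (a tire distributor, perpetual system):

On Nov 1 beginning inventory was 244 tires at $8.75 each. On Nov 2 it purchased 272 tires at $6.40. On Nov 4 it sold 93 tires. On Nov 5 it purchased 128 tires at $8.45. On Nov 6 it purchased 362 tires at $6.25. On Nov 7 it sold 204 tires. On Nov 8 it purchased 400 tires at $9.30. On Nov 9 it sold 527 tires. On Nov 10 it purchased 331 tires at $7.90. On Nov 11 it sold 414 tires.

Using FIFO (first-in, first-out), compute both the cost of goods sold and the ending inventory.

COGS = $9,377.50; ending inventory = $4,177.30

Nov 4, 93 sold [FIFO — oldest first]: 93 @ $8.75 = $813.75
Nov 7, 204 sold [FIFO — oldest first]: 151 @ $8.75 + 53 @ $6.40 = $1,660.45
Nov 9, 527 sold [FIFO — oldest first]: 219 @ $6.40 + 128 @ $8.45 + 180 @ $6.25 = $3,608.20
Nov 11, 414 sold [FIFO — oldest first]: 182 @ $6.25 + 232 @ $9.30 = $3,295.10
Total COGS = $813.75 + $1,660.45 + $3,608.20 + $3,295.10 = $9,377.50
Ending inventory: 168 @ $9.30 + 331 @ $7.90 = $4,177.30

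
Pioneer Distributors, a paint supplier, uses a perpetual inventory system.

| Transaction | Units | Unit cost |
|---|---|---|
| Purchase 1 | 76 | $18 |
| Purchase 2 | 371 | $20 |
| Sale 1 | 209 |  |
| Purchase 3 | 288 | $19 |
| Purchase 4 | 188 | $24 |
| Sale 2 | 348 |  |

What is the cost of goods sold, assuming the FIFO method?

COGS = $10,878

Sale 1 (209) [FIFO — oldest first]: 76 @ $18 + 133 @ $20 = $4,028
Sale 2 (348) [FIFO — oldest first]: 238 @ $20 + 110 @ $19 = $6,850
Total COGS = $4,028 + $6,850 = $10,878
Ending inventory: 178 @ $19 + 188 @ $24 = $7,894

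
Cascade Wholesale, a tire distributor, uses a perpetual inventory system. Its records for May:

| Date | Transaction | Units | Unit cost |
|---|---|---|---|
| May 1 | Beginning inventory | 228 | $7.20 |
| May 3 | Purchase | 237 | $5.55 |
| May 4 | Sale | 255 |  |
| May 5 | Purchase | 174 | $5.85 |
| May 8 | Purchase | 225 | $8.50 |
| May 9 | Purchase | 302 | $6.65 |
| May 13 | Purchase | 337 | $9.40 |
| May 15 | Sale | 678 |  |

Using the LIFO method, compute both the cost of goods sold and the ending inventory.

May 4, 255 sold [LIFO — newest first]: 237 @ $5.55 + 18 @ $7.20 = $1,444.95
May 15, 678 sold [LIFO — newest first]: 337 @ $9.40 + 302 @ $6.65 + 39 @ $8.50 = $5,507.60
Total COGS = $1,444.95 + $5,507.60 = $6,952.55
Ending inventory: 210 @ $7.20 + 174 @ $5.85 + 186 @ $8.50 = $4,110.90
Check: goods available $11,063.45 = COGS $6,952.55 + ending $4,110.90

COGS = $6,952.55; ending inventory = $4,110.90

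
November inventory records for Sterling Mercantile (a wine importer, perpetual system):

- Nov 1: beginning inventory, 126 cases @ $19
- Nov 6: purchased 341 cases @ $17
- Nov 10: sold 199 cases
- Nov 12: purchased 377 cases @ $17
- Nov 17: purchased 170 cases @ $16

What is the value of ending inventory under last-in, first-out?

Nov 10, 199 sold [LIFO — newest first]: 199 @ $17 = $3,383
Ending inventory: 126 @ $19 + 142 @ $17 + 377 @ $17 + 170 @ $16 = $13,937
Check: goods available $17,320 = COGS $3,383 + ending $13,937

Ending inventory = $13,937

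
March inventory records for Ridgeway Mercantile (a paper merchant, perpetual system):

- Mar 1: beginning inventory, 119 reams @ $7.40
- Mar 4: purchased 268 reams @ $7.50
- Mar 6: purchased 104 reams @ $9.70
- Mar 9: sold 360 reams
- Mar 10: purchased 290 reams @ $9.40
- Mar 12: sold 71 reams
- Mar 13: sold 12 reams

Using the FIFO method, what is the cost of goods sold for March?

Mar 9, 360 sold [FIFO — oldest first]: 119 @ $7.40 + 241 @ $7.50 = $2,688.10
Mar 12, 71 sold [FIFO — oldest first]: 27 @ $7.50 + 44 @ $9.70 = $629.30
Mar 13, 12 sold [FIFO — oldest first]: 12 @ $9.70 = $116.40
Total COGS = $2,688.10 + $629.30 + $116.40 = $3,433.80
Ending inventory: 48 @ $9.70 + 290 @ $9.40 = $3,191.60

COGS = $3,433.80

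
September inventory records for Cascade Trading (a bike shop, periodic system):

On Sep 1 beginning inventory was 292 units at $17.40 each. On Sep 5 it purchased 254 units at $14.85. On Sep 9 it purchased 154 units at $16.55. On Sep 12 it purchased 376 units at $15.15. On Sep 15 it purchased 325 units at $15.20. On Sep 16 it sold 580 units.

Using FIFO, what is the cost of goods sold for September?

Sep 16, 580 sold [FIFO — oldest first]: 292 @ $17.40 + 254 @ $14.85 + 34 @ $16.55 = $9,415.40
Ending inventory: 120 @ $16.55 + 376 @ $15.15 + 325 @ $15.20 = $12,622.40
Check: goods available $22,037.80 = COGS $9,415.40 + ending $12,622.40

COGS = $9,415.40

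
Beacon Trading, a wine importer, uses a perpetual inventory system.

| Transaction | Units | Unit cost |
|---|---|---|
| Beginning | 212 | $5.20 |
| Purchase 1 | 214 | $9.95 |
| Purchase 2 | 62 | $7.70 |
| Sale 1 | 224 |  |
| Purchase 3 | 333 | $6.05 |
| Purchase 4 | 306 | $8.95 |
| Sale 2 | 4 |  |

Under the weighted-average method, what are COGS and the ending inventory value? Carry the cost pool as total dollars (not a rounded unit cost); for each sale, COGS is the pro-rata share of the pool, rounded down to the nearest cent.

COGS = $1,732.47; ending inventory = $6,729.98

After Beginning: 212 on hand, pool $1,102.40 (≈ $5.2000 each)
After Purchase 1: 426 on hand, pool $3,231.70 (≈ $7.5862 each)
After Purchase 2: 488 on hand, pool $3,709.10 (≈ $7.6006 each)
Sale 1, sell 224: 224/488 × $3,709.10 → $1,702.53
After Purchase 3: 597 on hand, pool $4,021.22 (≈ $6.7357 each)
After Purchase 4: 903 on hand, pool $6,759.92 (≈ $7.4861 each)
Sale 2, sell 4: 4/903 × $6,759.92 → $29.94
Total COGS = $1,702.53 + $29.94 = $1,732.47
Ending inventory (cost pool remaining) = $6,729.98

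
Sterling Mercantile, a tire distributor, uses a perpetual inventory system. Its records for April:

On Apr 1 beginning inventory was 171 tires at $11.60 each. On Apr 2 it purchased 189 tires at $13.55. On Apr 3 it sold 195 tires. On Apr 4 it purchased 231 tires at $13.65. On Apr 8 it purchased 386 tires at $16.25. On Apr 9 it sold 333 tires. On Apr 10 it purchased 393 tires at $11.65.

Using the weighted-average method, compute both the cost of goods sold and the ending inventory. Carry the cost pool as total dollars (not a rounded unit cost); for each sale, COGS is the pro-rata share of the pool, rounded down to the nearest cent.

After Apr 1: 171 on hand, pool $1,983.60 (≈ $11.6000 each)
After Apr 2: 360 on hand, pool $4,544.55 (≈ $12.6237 each)
Apr 3, sell 195: 195/360 × $4,544.55 → $2,461.63
After Apr 4: 396 on hand, pool $5,236.07 (≈ $13.2224 each)
After Apr 8: 782 on hand, pool $11,508.57 (≈ $14.7168 each)
Apr 9, sell 333: 333/782 × $11,508.57 → $4,900.70
After Apr 10: 842 on hand, pool $11,186.32 (≈ $13.2854 each)
Total COGS = $2,461.63 + $4,900.70 = $7,362.33
Ending inventory (cost pool remaining) = $11,186.32
Check: goods available $18,548.65 = COGS $7,362.33 + ending $11,186.32

COGS = $7,362.33; ending inventory = $11,186.32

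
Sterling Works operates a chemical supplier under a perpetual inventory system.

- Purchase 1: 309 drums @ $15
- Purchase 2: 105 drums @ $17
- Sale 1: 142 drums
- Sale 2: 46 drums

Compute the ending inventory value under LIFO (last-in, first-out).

Ending inventory = $3,390

Sale 1 (142) [LIFO — newest first]: 105 @ $17 + 37 @ $15 = $2,340
Sale 2 (46) [LIFO — newest first]: 46 @ $15 = $690
Total COGS = $2,340 + $690 = $3,030
Ending inventory: 226 @ $15 = $3,390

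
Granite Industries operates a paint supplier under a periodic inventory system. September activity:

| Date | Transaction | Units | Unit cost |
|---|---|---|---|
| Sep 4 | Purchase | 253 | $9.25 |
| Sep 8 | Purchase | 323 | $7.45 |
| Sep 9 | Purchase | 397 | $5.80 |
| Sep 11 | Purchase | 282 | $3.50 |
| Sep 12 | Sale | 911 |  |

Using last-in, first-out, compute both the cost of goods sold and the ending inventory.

Sep 12, 911 sold [LIFO — newest first]: 282 @ $3.50 + 397 @ $5.80 + 232 @ $7.45 = $5,018.00
Ending inventory: 253 @ $9.25 + 91 @ $7.45 = $3,018.20
Check: goods available $8,036.20 = COGS $5,018.00 + ending $3,018.20

COGS = $5,018.00; ending inventory = $3,018.20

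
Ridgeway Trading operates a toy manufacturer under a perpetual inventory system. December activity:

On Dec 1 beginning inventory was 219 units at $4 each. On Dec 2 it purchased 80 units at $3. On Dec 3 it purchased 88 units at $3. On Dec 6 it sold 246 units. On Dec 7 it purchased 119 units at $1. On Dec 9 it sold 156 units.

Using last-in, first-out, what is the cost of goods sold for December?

COGS = $1,083

Dec 6, 246 sold [LIFO — newest first]: 88 @ $3 + 80 @ $3 + 78 @ $4 = $816
Dec 9, 156 sold [LIFO — newest first]: 119 @ $1 + 37 @ $4 = $267
Total COGS = $816 + $267 = $1,083
Ending inventory: 104 @ $4 = $416
Check: goods available $1,499 = COGS $1,083 + ending $416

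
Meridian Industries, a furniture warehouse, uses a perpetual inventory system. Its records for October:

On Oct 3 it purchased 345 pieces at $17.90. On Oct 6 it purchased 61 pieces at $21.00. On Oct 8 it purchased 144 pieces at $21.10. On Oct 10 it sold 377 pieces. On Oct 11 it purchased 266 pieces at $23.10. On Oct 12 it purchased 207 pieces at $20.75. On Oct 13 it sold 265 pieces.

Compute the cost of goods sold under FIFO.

COGS = $12,620.10

Oct 10, 377 sold [FIFO — oldest first]: 345 @ $17.90 + 32 @ $21.00 = $6,847.50
Oct 13, 265 sold [FIFO — oldest first]: 29 @ $21.00 + 144 @ $21.10 + 92 @ $23.10 = $5,772.60
Total COGS = $6,847.50 + $5,772.60 = $12,620.10
Ending inventory: 174 @ $23.10 + 207 @ $20.75 = $8,314.65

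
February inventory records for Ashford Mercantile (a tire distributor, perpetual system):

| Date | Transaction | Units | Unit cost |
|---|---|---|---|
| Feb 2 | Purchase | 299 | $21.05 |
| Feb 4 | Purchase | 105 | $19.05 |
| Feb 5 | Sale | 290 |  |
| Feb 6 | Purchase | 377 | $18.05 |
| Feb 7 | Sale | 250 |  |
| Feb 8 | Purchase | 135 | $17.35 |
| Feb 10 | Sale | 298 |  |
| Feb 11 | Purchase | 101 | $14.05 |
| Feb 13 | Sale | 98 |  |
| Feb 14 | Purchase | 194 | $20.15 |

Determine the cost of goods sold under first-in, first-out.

Feb 5, 290 sold [FIFO — oldest first]: 290 @ $21.05 = $6,104.50
Feb 7, 250 sold [FIFO — oldest first]: 9 @ $21.05 + 105 @ $19.05 + 136 @ $18.05 = $4,644.50
Feb 10, 298 sold [FIFO — oldest first]: 241 @ $18.05 + 57 @ $17.35 = $5,339.00
Feb 13, 98 sold [FIFO — oldest first]: 78 @ $17.35 + 20 @ $14.05 = $1,634.30
Total COGS = $6,104.50 + $4,644.50 + $5,339.00 + $1,634.30 = $17,722.30
Ending inventory: 81 @ $14.05 + 194 @ $20.15 = $5,047.15
Check: goods available $22,769.45 = COGS $17,722.30 + ending $5,047.15

COGS = $17,722.30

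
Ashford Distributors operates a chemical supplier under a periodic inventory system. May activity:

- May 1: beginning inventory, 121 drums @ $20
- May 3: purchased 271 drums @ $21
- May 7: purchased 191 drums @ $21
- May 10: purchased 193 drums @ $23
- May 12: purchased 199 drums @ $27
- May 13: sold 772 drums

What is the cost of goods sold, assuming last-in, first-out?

COGS = $17,792

May 13, 772 sold [LIFO — newest first]: 199 @ $27 + 193 @ $23 + 191 @ $21 + 189 @ $21 = $17,792
Ending inventory: 121 @ $20 + 82 @ $21 = $4,142
Check: goods available $21,934 = COGS $17,792 + ending $4,142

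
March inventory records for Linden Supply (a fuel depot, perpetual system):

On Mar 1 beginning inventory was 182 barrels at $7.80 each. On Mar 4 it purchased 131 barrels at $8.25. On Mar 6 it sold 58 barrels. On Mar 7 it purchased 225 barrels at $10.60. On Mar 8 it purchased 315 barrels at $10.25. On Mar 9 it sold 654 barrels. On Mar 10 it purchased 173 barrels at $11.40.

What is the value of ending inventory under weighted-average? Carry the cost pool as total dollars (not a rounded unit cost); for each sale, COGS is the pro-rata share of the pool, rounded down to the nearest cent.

Ending inventory = $3,329.14

After Mar 1: 182 on hand, pool $1,419.60 (≈ $7.8000 each)
After Mar 4: 313 on hand, pool $2,500.35 (≈ $7.9883 each)
Mar 6, sell 58: 58/313 × $2,500.35 → $463.32
After Mar 7: 480 on hand, pool $4,422.03 (≈ $9.2126 each)
After Mar 8: 795 on hand, pool $7,650.78 (≈ $9.6236 each)
Mar 9, sell 654: 654/795 × $7,650.78 → $6,293.84
After Mar 10: 314 on hand, pool $3,329.14 (≈ $10.6024 each)
Total COGS = $463.32 + $6,293.84 = $6,757.16
Ending inventory (cost pool remaining) = $3,329.14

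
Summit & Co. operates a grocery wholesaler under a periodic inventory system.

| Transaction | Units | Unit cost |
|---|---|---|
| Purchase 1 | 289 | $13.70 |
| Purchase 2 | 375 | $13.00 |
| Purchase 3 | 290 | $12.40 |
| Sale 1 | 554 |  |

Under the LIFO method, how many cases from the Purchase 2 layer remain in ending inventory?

Sale 1 (554) [LIFO — newest first]: 290 @ $12.40 + 264 @ $13.00 = $7,028.00
Ending inventory: 289 @ $13.70 + 111 @ $13.00 = $5,402.30

111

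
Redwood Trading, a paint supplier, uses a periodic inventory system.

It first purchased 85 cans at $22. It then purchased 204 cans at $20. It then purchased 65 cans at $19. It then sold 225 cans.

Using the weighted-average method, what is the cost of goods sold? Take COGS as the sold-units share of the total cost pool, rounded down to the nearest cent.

Sale 1, sell 225: 225/354 × $7,185.00 → $4,566.73
Ending inventory (cost pool remaining) = $2,618.27

COGS = $4,566.73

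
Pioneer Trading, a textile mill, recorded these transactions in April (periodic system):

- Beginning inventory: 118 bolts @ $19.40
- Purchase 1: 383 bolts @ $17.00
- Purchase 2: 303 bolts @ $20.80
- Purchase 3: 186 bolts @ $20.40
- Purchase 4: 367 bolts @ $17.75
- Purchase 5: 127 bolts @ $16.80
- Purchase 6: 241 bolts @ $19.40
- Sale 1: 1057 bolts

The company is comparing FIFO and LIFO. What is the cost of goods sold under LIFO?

FIFO COGS: 118 @ $19.40 + 383 @ $17.00 + 303 @ $20.80 + 186 @ $20.40 + 67 @ $17.75 = $20,086.25
LIFO COGS: 241 @ $19.40 + 127 @ $16.80 + 367 @ $17.75 + 186 @ $20.40 + 136 @ $20.80 = $19,946.45

COGS = $19,946.45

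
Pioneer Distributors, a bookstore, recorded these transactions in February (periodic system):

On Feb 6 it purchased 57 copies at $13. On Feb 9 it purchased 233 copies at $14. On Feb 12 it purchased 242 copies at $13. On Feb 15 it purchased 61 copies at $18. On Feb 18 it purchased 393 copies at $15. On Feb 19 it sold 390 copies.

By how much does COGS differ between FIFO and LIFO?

FIFO COGS: 57 @ $13 + 233 @ $14 + 100 @ $13 = $5,303
LIFO COGS: 390 @ $15 = $5,850
Difference = |$5,303 − $5,850| = $547

$547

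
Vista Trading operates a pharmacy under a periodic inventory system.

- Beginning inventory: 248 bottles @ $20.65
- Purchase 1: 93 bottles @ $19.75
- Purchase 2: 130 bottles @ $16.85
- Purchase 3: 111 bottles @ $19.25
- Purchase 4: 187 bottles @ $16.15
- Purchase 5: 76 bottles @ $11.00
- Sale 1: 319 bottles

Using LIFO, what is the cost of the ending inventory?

Ending inventory = $10,207.20

Sale 1 (319) [LIFO — newest first]: 76 @ $11.00 + 187 @ $16.15 + 56 @ $19.25 = $4,934.05
Ending inventory: 248 @ $20.65 + 93 @ $19.75 + 130 @ $16.85 + 55 @ $19.25 = $10,207.20
Check: goods available $15,141.25 = COGS $4,934.05 + ending $10,207.20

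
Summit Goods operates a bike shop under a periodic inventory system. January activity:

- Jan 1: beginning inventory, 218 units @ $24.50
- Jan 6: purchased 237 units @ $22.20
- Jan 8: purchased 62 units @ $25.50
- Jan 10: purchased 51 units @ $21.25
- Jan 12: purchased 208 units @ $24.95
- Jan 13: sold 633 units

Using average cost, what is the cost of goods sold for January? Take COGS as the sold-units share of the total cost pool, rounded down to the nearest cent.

COGS = $15,055.57

Jan 13, sell 633: 633/776 × $18,456.75 → $15,055.57
Ending inventory (cost pool remaining) = $3,401.18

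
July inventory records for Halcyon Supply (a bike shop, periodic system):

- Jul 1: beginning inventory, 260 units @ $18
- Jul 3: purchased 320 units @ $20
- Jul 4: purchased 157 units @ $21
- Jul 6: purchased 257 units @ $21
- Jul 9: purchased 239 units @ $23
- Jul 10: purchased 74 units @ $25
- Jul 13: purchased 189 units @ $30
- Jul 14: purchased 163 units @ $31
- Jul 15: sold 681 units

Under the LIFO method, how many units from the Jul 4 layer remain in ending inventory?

Jul 15, 681 sold [LIFO — newest first]: 163 @ $31 + 189 @ $30 + 74 @ $25 + 239 @ $23 + 16 @ $21 = $18,406
Ending inventory: 260 @ $18 + 320 @ $20 + 157 @ $21 + 241 @ $21 = $19,438
Check: goods available $37,844 = COGS $18,406 + ending $19,438

157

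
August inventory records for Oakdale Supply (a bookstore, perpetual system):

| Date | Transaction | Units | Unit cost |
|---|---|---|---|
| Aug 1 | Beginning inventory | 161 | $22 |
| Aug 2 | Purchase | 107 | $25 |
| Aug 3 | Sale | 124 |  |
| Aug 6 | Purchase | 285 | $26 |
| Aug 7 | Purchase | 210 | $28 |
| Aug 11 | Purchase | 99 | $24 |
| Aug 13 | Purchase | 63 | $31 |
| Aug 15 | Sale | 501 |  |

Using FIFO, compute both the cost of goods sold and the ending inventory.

COGS = $15,643; ending inventory = $8,193

Aug 3, 124 sold [FIFO — oldest first]: 124 @ $22 = $2,728
Aug 15, 501 sold [FIFO — oldest first]: 37 @ $22 + 107 @ $25 + 285 @ $26 + 72 @ $28 = $12,915
Total COGS = $2,728 + $12,915 = $15,643
Ending inventory: 138 @ $28 + 99 @ $24 + 63 @ $31 = $8,193
Check: goods available $23,836 = COGS $15,643 + ending $8,193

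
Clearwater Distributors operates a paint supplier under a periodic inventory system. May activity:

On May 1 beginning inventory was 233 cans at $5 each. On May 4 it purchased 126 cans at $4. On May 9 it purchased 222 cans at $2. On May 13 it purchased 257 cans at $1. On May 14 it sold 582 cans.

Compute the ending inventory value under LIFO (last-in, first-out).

May 14, 582 sold [LIFO — newest first]: 257 @ $1 + 222 @ $2 + 103 @ $4 = $1,113
Ending inventory: 233 @ $5 + 23 @ $4 = $1,257

Ending inventory = $1,257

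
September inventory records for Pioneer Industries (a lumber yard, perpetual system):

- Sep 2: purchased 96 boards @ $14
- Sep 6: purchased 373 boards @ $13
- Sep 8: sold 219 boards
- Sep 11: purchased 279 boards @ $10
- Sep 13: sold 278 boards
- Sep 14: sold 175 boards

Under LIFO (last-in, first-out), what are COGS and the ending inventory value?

COGS = $7,919; ending inventory = $1,064

Sep 8, 219 sold [LIFO — newest first]: 219 @ $13 = $2,847
Sep 13, 278 sold [LIFO — newest first]: 278 @ $10 = $2,780
Sep 14, 175 sold [LIFO — newest first]: 1 @ $10 + 154 @ $13 + 20 @ $14 = $2,292
Total COGS = $2,847 + $2,780 + $2,292 = $7,919
Ending inventory: 76 @ $14 = $1,064
Check: goods available $8,983 = COGS $7,919 + ending $1,064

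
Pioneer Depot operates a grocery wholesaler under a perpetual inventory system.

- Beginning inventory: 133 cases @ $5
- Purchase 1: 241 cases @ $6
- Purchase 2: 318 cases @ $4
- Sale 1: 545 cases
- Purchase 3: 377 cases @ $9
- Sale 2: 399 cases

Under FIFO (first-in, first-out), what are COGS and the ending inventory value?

Sale 1 (545) [FIFO — oldest first]: 133 @ $5 + 241 @ $6 + 171 @ $4 = $2,795
Sale 2 (399) [FIFO — oldest first]: 147 @ $4 + 252 @ $9 = $2,856
Total COGS = $2,795 + $2,856 = $5,651
Ending inventory: 125 @ $9 = $1,125
Check: goods available $6,776 = COGS $5,651 + ending $1,125

COGS = $5,651; ending inventory = $1,125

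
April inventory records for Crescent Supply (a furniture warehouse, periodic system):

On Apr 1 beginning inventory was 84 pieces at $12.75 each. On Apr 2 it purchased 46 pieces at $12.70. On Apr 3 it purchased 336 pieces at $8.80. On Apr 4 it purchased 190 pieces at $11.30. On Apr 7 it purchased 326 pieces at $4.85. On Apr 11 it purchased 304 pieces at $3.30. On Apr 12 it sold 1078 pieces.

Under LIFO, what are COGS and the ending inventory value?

COGS = $7,001.70; ending inventory = $2,341.60

Apr 12, 1078 sold [LIFO — newest first]: 304 @ $3.30 + 326 @ $4.85 + 190 @ $11.30 + 258 @ $8.80 = $7,001.70
Ending inventory: 84 @ $12.75 + 46 @ $12.70 + 78 @ $8.80 = $2,341.60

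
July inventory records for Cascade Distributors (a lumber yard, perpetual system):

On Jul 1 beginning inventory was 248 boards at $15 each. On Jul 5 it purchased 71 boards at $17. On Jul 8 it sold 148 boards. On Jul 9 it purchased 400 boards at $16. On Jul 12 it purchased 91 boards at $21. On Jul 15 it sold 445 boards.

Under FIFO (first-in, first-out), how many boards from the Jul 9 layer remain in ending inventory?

Jul 8, 148 sold [FIFO — oldest first]: 148 @ $15 = $2,220
Jul 15, 445 sold [FIFO — oldest first]: 100 @ $15 + 71 @ $17 + 274 @ $16 = $7,091
Total COGS = $2,220 + $7,091 = $9,311
Ending inventory: 126 @ $16 + 91 @ $21 = $3,927
Check: goods available $13,238 = COGS $9,311 + ending $3,927

126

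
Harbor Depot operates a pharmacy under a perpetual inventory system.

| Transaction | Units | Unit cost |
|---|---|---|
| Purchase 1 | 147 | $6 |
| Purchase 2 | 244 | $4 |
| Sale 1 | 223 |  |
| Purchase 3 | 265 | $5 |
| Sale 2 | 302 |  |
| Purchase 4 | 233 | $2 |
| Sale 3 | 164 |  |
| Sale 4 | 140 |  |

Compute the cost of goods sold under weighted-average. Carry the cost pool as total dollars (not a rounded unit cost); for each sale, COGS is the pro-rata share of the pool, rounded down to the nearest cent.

After Purchase 1: 147 on hand, pool $882.00 (≈ $6.0000 each)
After Purchase 2: 391 on hand, pool $1,858.00 (≈ $4.7519 each)
Sale 1, sell 223: 223/391 × $1,858.00 → $1,059.67
After Purchase 3: 433 on hand, pool $2,123.33 (≈ $4.9038 each)
Sale 2, sell 302: 302/433 × $2,123.33 → $1,480.93
After Purchase 4: 364 on hand, pool $1,108.40 (≈ $3.0451 each)
Sale 3, sell 164: 164/364 × $1,108.40 → $499.38
Sale 4, sell 140: 140/200 × $609.02 → $426.31
Total COGS = $1,059.67 + $1,480.93 + $499.38 + $426.31 = $3,466.29
Ending inventory (cost pool remaining) = $182.71
Check: goods available $3,649.00 = COGS $3,466.29 + ending $182.71

COGS = $3,466.29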